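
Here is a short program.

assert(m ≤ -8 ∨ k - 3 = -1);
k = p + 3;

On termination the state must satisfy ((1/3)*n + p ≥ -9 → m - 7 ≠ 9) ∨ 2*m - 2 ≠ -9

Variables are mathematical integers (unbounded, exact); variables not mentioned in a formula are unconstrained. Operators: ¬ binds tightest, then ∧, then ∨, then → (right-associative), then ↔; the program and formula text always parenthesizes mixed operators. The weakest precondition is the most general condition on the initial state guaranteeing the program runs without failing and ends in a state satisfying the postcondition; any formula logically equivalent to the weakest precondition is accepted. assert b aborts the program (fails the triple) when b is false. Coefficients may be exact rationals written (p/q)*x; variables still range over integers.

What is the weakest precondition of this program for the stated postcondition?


Working backward. After the program, the postcondition ((1/3)*n + p ≥ -9 → m - 7 ≠ 9) ∨ 2*m - 2 ≠ -9 must hold; in canonical form it is ((1/3)*n + p ≥ -9 → m ≠ 16) ∨ 2*m ≠ -7.
Before k := p + 3: ((1/3)*n + p ≥ -9 → m ≠ 16) ∨ 2*m ≠ -7
Before assert m ≤ -8 ∨ k - 3 = -1: (m ≤ -8 ∨ k = 2) ∧ (((1/3)*n + p ≥ -9 → m ≠ 16) ∨ 2*m ≠ -7)
Answer: WP = (m ≤ -8 ∨ k = 2) ∧ (((1/3)*n + p ≥ -9 → m ≠ 16) ∨ 2*m ≠ -7)


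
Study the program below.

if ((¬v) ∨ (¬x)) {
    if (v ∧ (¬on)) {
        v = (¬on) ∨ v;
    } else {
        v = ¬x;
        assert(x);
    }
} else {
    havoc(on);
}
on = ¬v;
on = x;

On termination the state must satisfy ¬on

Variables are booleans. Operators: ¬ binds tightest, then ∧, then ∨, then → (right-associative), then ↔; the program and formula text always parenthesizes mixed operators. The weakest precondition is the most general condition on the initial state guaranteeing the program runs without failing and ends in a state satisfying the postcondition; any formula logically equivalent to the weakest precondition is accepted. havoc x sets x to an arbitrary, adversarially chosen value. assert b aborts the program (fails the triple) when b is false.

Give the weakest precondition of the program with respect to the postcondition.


Working backward. After the program, ¬on must hold.
Before on := x: ¬x
Before on := ¬v: ¬x
Then branch requires ((v ∧ (¬on)) → (¬x)) ∧ v ∧ (¬on); else branch requires ¬x.
Before the if: (((¬v) ∨ (¬x)) → (((v ∧ (¬on)) → (¬x)) ∧ v ∧ (¬on))) ∧ ((¬((¬v) ∨ (¬x))) → (¬x))
Answer: WP = (((¬v) ∨ (¬x)) → (((v ∧ (¬on)) → (¬x)) ∧ v ∧ (¬on))) ∧ ((¬((¬v) ∨ (¬x))) → (¬x))


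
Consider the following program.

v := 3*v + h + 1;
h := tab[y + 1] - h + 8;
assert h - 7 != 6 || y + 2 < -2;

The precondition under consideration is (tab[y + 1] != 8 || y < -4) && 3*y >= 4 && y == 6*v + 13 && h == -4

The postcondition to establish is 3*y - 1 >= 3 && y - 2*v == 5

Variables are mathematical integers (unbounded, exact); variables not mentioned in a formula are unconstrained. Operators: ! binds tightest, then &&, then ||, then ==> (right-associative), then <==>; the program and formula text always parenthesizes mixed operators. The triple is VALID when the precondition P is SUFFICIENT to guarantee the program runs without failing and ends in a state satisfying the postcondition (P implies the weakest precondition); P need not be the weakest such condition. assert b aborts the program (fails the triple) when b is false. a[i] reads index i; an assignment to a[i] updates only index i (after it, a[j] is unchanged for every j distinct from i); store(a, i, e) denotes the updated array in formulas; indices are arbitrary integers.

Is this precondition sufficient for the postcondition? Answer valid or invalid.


Working backward. After the program, the postcondition 3*y - 1 >= 3 && y - 2*v == 5 must hold; in canonical form it is 3*y >= 4 && y == 2*v + 5.
Before assert h - 7 != 6 || y + 2 < -2: (h != 13 || y < -4) && 3*y >= 4 && y == 2*v + 5
Before h := tab[y + 1] - h + 8: (tab[y + 1] != h + 5 || y < -4) && 3*y >= 4 && y == 2*v + 5
Before v := 3*v + h + 1: (tab[y + 1] != h + 5 || y < -4) && 3*y >= 4 && y == 2*h + 6*v + 7
The weakest precondition is (tab[y + 1] != h + 5 || y < -4) && 3*y >= 4 && y == 2*h + 6*v + 7.
Check whether (tab[y + 1] != 8 || y < -4) && 3*y >= 4 && y == 6*v + 13 && h == -4 implies it.
Countermodel: at the initial state h = -4, tab = {[14] = 9, elsewhere 9}, v = 0, y = 13, the precondition holds but the weakest precondition fails.
Answer: invalid


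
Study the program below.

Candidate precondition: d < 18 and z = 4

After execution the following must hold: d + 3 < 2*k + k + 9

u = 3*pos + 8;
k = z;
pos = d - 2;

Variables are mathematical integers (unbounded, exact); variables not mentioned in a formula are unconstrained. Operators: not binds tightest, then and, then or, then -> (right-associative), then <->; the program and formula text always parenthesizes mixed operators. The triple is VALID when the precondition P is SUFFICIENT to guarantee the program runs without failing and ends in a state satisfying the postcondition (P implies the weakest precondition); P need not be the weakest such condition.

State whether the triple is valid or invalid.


Working backward. After the program, the postcondition d + 3 < 2*k + k + 9 must hold; in canonical form it is d < 3*k + 6.
Before pos := d - 2: d < 3*k + 6
Before k := z: d < 3*z + 6
Before u := 3*pos + 8: d < 3*z + 6
The weakest precondition is d < 3*z + 6.
Check whether d < 18 and z = 4 implies it.
Every state satisfying the precondition satisfies the weakest precondition: the implication holds.
Answer: valid


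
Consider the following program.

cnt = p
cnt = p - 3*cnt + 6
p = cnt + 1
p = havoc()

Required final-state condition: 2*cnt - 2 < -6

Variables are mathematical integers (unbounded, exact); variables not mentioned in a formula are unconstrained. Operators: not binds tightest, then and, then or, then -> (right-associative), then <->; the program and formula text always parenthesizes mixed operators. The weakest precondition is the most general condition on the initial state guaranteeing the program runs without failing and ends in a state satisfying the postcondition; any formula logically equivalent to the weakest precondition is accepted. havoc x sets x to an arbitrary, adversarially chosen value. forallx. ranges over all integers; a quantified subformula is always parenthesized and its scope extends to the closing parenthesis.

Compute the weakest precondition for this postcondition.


Working backward. After the program, the postcondition 2*cnt - 2 < -6 must hold; in canonical form it is 2*cnt < -4.
Before havoc p: 2*cnt < -4
Before p := cnt + 1: 2*cnt < -4
Before cnt := p - 3*cnt + 6: 2*p < 6*cnt - 16
Before cnt := p: 4*p > 16
Answer: WP = 4*p > 16


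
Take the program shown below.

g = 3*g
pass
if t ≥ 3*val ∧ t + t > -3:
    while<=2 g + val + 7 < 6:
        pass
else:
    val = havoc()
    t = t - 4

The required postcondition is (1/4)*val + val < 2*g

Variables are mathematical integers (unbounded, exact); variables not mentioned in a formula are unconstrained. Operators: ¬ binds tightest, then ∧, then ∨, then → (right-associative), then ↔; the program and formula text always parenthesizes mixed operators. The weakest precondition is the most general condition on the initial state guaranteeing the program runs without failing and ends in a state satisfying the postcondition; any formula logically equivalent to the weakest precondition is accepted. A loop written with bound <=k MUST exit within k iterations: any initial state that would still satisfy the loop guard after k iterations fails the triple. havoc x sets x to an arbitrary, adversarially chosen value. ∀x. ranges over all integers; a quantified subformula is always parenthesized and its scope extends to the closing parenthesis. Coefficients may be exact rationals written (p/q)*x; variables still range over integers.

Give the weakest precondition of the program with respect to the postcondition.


Working backward. After the program, the postcondition (1/4)*val + val < 2*g must hold; in canonical form it is (5/4)*val < 2*g.
Then branch requires (g + val < -1 → ((g + val < -1 → ((¬(g + val < -1)) ∧ (5/4)*val < 2*g)) ∧ ((¬(g + val < -1)) → (5/4)*val < 2*g))) ∧ ((¬(g + val < -1)) → (5/4)*val < 2*g); else branch requires ∀val_1. (5/4)*val_1 < 2*g.
Before the if: ((t ≥ 3*val ∧ 2*t > -3) → ((g + val < -1 → ((g + val < -1 → ((¬(g + val < -1)) ∧ (5/4)*val < 2*g)) ∧ ((¬(g + val < -1)) → (5/4)*val < 2*g))) ∧ ((¬(g + val < -1)) → (5/4)*val < 2*g))) ∧ ((¬(t ≥ 3*val ∧ 2*t > -3)) → (∀val_1. (5/4)*val_1 < 2*g))
Before skip: ((t ≥ 3*val ∧ 2*t > -3) → ((g + val < -1 → ((g + val < -1 → ((¬(g + val < -1)) ∧ (5/4)*val < 2*g)) ∧ ((¬(g + val < -1)) → (5/4)*val < 2*g))) ∧ ((¬(g + val < -1)) → (5/4)*val < 2*g))) ∧ ((¬(t ≥ 3*val ∧ 2*t > -3)) → (∀val_1. (5/4)*val_1 < 2*g))
Before g := 3*g: ((t ≥ 3*val ∧ 2*t > -3) → ((3*g + val < -1 → ((3*g + val < -1 → ((¬(3*g + val < -1)) ∧ (5/4)*val < 6*g)) ∧ ((¬(3*g + val < -1)) → (5/4)*val < 6*g))) ∧ ((¬(3*g + val < -1)) → (5/4)*val < 6*g))) ∧ ((¬(t ≥ 3*val ∧ 2*t > -3)) → (∀val_1. (5/4)*val_1 < 6*g))
Answer: WP = ((t ≥ 3*val ∧ 2*t > -3) → ((3*g + val < -1 → ((3*g + val < -1 → ((¬(3*g + val < -1)) ∧ (5/4)*val < 6*g)) ∧ ((¬(3*g + val < -1)) → (5/4)*val < 6*g))) ∧ ((¬(3*g + val < -1)) → (5/4)*val < 6*g))) ∧ ((¬(t ≥ 3*val ∧ 2*t > -3)) → (∀val_1. (5/4)*val_1 < 6*g))


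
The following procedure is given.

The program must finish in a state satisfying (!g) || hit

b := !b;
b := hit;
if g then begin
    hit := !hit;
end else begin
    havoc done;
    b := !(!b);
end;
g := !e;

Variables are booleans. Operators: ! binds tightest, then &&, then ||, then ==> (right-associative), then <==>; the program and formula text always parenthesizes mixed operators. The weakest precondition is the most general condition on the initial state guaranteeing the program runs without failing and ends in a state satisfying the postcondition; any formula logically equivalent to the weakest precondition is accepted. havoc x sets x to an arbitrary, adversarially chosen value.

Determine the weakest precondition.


Working backward. After the program, (!g) || hit must hold.
Before g := !e: e || hit
Then branch requires e || (!hit); else branch requires e || hit.
Before the if: (g ==> (e || (!hit))) && ((!g) ==> (e || hit))
Before b := hit: (g ==> (e || (!hit))) && ((!g) ==> (e || hit))
Before b := !b: (g ==> (e || (!hit))) && ((!g) ==> (e || hit))
Answer: WP = (g ==> (e || (!hit))) && ((!g) ==> (e || hit))


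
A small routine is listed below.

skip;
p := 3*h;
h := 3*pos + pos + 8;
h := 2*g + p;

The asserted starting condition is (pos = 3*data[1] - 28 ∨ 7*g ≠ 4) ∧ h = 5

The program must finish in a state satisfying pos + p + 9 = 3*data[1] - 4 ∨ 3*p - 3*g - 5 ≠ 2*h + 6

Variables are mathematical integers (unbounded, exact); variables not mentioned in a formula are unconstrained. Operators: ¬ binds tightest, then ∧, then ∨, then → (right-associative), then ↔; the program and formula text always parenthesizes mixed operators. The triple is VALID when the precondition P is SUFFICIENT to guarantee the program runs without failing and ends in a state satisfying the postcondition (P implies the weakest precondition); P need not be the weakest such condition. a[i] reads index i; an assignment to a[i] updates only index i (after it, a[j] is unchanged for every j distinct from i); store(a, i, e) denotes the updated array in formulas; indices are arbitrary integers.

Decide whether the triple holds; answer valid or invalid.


Working backward. After the program, the postcondition pos + p + 9 = 3*data[1] - 4 ∨ 3*p - 3*g - 5 ≠ 2*h + 6 must hold; in canonical form it is p + pos = 3*data[1] - 13 ∨ 3*p ≠ 3*g + 2*h + 11.
Before h := 2*g + p: p + pos = 3*data[1] - 13 ∨ p ≠ 7*g + 11
Before h := 3*pos + pos + 8: p + pos = 3*data[1] - 13 ∨ p ≠ 7*g + 11
Before p := 3*h: 3*h + pos = 3*data[1] - 13 ∨ 3*h ≠ 7*g + 11
Before skip: 3*h + pos = 3*data[1] - 13 ∨ 3*h ≠ 7*g + 11
The weakest precondition is 3*h + pos = 3*data[1] - 13 ∨ 3*h ≠ 7*g + 11.
Check whether (pos = 3*data[1] - 28 ∨ 7*g ≠ 4) ∧ h = 5 implies it.
Every state satisfying the precondition satisfies the weakest precondition: the implication holds.
Answer: valid


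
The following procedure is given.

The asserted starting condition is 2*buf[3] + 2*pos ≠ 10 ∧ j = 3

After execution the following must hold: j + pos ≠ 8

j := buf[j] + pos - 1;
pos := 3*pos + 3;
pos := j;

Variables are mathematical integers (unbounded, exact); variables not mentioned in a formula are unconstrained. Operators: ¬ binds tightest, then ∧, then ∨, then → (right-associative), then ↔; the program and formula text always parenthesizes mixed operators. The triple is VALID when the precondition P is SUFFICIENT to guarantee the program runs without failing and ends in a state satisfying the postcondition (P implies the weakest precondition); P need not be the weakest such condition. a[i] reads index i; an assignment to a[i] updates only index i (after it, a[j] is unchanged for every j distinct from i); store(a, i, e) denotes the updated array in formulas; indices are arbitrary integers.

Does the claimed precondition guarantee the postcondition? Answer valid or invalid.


Working backward. After the program, j + pos ≠ 8 must hold.
Before pos := j: 2*j ≠ 8
Before pos := 3*pos + 3: 2*j ≠ 8
Before j := buf[j] + pos - 1: 2*buf[j] + 2*pos ≠ 10
The weakest precondition is 2*buf[j] + 2*pos ≠ 10.
Check whether 2*buf[3] + 2*pos ≠ 10 ∧ j = 3 implies it.
Every state satisfying the precondition satisfies the weakest precondition: the implication holds.
Answer: valid


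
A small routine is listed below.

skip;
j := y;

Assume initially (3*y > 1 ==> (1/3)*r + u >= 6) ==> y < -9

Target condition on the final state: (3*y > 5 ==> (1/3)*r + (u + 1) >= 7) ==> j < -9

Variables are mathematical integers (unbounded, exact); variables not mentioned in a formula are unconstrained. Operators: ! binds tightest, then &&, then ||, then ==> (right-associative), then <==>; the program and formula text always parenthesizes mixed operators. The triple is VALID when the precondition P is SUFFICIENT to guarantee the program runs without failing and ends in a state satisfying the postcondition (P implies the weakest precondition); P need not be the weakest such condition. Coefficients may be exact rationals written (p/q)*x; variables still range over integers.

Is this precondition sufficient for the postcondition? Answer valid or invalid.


Working backward. After the program, the postcondition (3*y > 5 ==> (1/3)*r + (u + 1) >= 7) ==> j < -9 must hold; in canonical form it is (3*y > 5 ==> (1/3)*r + u >= 6) ==> j < -9.
Before j := y: (3*y > 5 ==> (1/3)*r + u >= 6) ==> y < -9
Before skip: (3*y > 5 ==> (1/3)*r + u >= 6) ==> y < -9
The weakest precondition is (3*y > 5 ==> (1/3)*r + u >= 6) ==> y < -9.
Check whether (3*y > 1 ==> (1/3)*r + u >= 6) ==> y < -9 implies it.
Countermodel: at the initial state r = 17, u = 0, y = 1, the precondition holds but the weakest precondition fails.
Answer: invalid


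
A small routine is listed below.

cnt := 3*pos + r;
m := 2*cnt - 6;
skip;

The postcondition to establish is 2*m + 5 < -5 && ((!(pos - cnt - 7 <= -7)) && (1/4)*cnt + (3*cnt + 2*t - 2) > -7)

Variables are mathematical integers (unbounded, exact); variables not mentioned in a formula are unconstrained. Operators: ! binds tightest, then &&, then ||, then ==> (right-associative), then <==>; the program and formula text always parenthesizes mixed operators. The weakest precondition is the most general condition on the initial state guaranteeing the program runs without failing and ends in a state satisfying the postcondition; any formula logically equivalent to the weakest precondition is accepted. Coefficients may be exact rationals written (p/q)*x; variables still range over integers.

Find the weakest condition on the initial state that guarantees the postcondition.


Working backward. After the program, the postcondition 2*m + 5 < -5 && ((!(pos - cnt - 7 <= -7)) && (1/4)*cnt + (3*cnt + 2*t - 2) > -7) must hold; in canonical form it is 2*m < -10 && (!(pos <= cnt)) && (13/4)*cnt + 2*t > -5.
Before skip: 2*m < -10 && (!(pos <= cnt)) && (13/4)*cnt + 2*t > -5
Before m := 2*cnt - 6: 4*cnt < 2 && (!(pos <= cnt)) && (13/4)*cnt + 2*t > -5
Before cnt := 3*pos + r: 12*pos + 4*r < 2 && (!(2*pos + r >= 0)) && (39/4)*pos + (13/4)*r + 2*t > -5
Answer: WP = 12*pos + 4*r < 2 && (!(2*pos + r >= 0)) && (39/4)*pos + (13/4)*r + 2*t > -5


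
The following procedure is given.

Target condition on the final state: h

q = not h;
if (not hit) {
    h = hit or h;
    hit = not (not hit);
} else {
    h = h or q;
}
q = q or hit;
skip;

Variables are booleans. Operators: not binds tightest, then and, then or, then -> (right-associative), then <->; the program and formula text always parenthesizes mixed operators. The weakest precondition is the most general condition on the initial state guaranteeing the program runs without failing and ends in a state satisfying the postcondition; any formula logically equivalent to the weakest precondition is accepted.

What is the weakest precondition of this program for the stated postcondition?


Working backward. After the program, h must hold.
Before skip: h
Before q := q or hit: h
Then branch requires hit or h; else branch requires h or q.
Before the if: ((not hit) -> (hit or h)) and (hit -> (h or q))
Before q := not h: (not hit) -> (hit or h)
Answer: WP = (not hit) -> (hit or h)


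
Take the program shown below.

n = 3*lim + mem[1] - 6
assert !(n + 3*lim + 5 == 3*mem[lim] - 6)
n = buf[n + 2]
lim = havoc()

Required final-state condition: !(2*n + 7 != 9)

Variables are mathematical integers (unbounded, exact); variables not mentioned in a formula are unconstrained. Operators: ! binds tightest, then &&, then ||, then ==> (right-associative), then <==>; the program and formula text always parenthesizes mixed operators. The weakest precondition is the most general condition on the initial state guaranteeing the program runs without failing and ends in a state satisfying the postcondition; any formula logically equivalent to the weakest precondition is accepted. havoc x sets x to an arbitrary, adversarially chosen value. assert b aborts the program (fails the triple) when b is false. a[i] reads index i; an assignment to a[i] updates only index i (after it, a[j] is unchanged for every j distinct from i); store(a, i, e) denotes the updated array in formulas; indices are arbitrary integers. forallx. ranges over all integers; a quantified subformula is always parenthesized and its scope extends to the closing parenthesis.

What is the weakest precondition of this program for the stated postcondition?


Working backward. After the program, the postcondition !(2*n + 7 != 9) must hold; in canonical form it is !(2*n != 2).
Before havoc lim: !(2*n != 2)
Before n := buf[n + 2]: !(2*buf[n + 2] != 2)
Before assert !(n + 3*lim + 5 == 3*mem[lim] - 6): (!(3*lim + n == 3*mem[lim] - 11)) && (!(2*buf[n + 2] != 2))
Before n := 3*lim + mem[1] - 6: (!(mem[1] + 6*lim == 3*mem[lim] - 5)) && (!(2*buf[mem[1] + 3*lim - 4] != 2))
Answer: WP = (!(mem[1] + 6*lim == 3*mem[lim] - 5)) && (!(2*buf[mem[1] + 3*lim - 4] != 2))


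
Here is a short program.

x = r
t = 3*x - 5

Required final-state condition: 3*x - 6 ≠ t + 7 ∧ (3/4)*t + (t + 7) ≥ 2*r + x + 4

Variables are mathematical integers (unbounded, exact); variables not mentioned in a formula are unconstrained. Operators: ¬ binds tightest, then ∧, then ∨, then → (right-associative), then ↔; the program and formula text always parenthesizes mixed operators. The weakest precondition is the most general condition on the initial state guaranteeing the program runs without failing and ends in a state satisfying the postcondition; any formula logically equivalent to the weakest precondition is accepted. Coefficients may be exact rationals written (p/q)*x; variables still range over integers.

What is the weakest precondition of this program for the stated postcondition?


Working backward. After the program, the postcondition 3*x - 6 ≠ t + 7 ∧ (3/4)*t + (t + 7) ≥ 2*r + x + 4 must hold; in canonical form it is 3*x ≠ t + 13 ∧ (7/4)*t ≥ 2*r + x - 3.
Before t := 3*x - 5: (17/4)*x ≥ 2*r + 23/4
Before x := r: (9/4)*r ≥ 23/4
Answer: WP = (9/4)*r ≥ 23/4


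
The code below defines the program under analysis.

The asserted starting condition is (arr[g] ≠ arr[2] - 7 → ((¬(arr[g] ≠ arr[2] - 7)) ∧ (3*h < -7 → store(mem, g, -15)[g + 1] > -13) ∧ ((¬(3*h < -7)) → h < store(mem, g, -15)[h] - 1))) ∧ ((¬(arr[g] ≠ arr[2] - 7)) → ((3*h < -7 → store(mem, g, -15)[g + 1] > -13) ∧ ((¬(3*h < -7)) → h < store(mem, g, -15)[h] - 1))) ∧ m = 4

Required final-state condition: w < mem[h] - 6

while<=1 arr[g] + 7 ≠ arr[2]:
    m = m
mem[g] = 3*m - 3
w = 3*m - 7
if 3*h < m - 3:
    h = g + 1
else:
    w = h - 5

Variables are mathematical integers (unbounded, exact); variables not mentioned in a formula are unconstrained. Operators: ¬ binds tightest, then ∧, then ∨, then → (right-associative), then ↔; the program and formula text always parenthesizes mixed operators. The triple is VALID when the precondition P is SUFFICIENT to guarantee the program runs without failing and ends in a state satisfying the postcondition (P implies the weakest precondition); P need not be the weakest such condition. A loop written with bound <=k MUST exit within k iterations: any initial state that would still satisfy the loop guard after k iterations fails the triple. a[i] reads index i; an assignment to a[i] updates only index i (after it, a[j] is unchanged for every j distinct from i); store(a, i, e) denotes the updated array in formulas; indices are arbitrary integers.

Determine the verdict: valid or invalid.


Working backward. After the program, w < mem[h] - 6 must hold.
Then branch requires w < mem[g + 1] - 6; else branch requires h < mem[h] - 1.
Before the if: (3*h < m - 3 → w < mem[g + 1] - 6) ∧ ((¬(3*h < m - 3)) → h < mem[h] - 1)
Before w := 3*m - 7: (3*h < m - 3 → 3*m < mem[g + 1] + 1) ∧ ((¬(3*h < m - 3)) → h < mem[h] - 1)
Before mem[g] := 3*m - 3: (3*h < m - 3 → 3*m < store(mem, g, 3*m - 3)[g + 1] + 1) ∧ ((¬(3*h < m - 3)) → h < store(mem, g, 3*m - 3)[h] - 1)
Before the loop (bound <=1), unroll the exhaustion recursion (WP_0 = exit-now case; WP_j = one more guarded iteration, up to j = 1):
  WP_0: (¬(arr[g] ≠ arr[2] - 7)) ∧ (3*h < m - 3 → 3*m < store(mem, g, 3*m - 3)[g + 1] + 1) ∧ ((¬(3*h < m - 3)) → h < store(mem, g, 3*m - 3)[h] - 1)
  WP_1: (arr[g] ≠ arr[2] - 7 → ((¬(arr[g] ≠ arr[2] - 7)) ∧ (3*h < m - 3 → 3*m < store(mem, g, 3*m - 3)[g + 1] + 1) ∧ ((¬(3*h < m - 3)) → h < store(mem, g, 3*m - 3)[h] - 1))) ∧ ((¬(arr[g] ≠ arr[2] - 7)) → ((3*h < m - 3 → 3*m < store(mem, g, 3*m - 3)[g + 1] + 1) ∧ ((¬(3*h < m - 3)) → h < store(mem, g, 3*m - 3)[h] - 1)))
So before the loop: (arr[g] ≠ arr[2] - 7 → ((¬(arr[g] ≠ arr[2] - 7)) ∧ (3*h < m - 3 → 3*m < store(mem, g, 3*m - 3)[g + 1] + 1) ∧ ((¬(3*h < m - 3)) → h < store(mem, g, 3*m - 3)[h] - 1))) ∧ ((¬(arr[g] ≠ arr[2] - 7)) → ((3*h < m - 3 → 3*m < store(mem, g, 3*m - 3)[g + 1] + 1) ∧ ((¬(3*h < m - 3)) → h < store(mem, g, 3*m - 3)[h] - 1)))
The weakest precondition is (arr[g] ≠ arr[2] - 7 → ((¬(arr[g] ≠ arr[2] - 7)) ∧ (3*h < m - 3 → 3*m < store(mem, g, 3*m - 3)[g + 1] + 1) ∧ ((¬(3*h < m - 3)) → h < store(mem, g, 3*m - 3)[h] - 1))) ∧ ((¬(arr[g] ≠ arr[2] - 7)) → ((3*h < m - 3 → 3*m < store(mem, g, 3*m - 3)[g + 1] + 1) ∧ ((¬(3*h < m - 3)) → h < store(mem, g, 3*m - 3)[h] - 1))).
Check whether (arr[g] ≠ arr[2] - 7 → ((¬(arr[g] ≠ arr[2] - 7)) ∧ (3*h < -7 → store(mem, g, -15)[g + 1] > -13) ∧ ((¬(3*h < -7)) → h < store(mem, g, -15)[h] - 1))) ∧ ((¬(arr[g] ≠ arr[2] - 7)) → ((3*h < -7 → store(mem, g, -15)[g + 1] > -13) ∧ ((¬(3*h < -7)) → h < store(mem, g, -15)[h] - 1))) ∧ m = 4 implies it.
Countermodel: at the initial state arr = {[-17] = -7, [-16] = 3, [2] = 0, elsewhere 3}, g = -17, h = -17, m = 4, mem = {[-17] = 6, [-16] = -5, [2] = 6, elsewhere 6}, the precondition holds but the weakest precondition fails.
Answer: invalid


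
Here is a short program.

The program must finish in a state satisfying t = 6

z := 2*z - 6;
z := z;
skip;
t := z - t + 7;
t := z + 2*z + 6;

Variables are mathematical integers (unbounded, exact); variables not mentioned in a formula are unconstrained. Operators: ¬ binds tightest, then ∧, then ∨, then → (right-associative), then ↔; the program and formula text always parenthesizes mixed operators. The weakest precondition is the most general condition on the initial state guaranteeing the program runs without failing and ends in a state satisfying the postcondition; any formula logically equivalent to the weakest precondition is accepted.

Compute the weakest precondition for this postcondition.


Working backward. After the program, t = 6 must hold.
Before t := z + 2*z + 6: 3*z = 0
Before t := z - t + 7: 3*z = 0
Before skip: 3*z = 0
Before z := z: 3*z = 0
Before z := 2*z - 6: 6*z = 18
Answer: WP = 6*z = 18


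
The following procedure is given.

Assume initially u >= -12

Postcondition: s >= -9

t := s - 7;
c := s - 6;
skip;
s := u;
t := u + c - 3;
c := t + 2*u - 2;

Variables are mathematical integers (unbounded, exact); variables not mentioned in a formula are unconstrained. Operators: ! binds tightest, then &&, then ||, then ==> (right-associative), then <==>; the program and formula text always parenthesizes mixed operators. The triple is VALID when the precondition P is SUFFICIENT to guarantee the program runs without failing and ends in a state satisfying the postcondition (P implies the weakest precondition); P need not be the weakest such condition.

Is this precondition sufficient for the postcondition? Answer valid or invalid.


Working backward. After the program, s >= -9 must hold.
Before c := t + 2*u - 2: s >= -9
Before t := u + c - 3: s >= -9
Before s := u: u >= -9
Before skip: u >= -9
Before c := s - 6: u >= -9
Before t := s - 7: u >= -9
The weakest precondition is u >= -9.
Check whether u >= -12 implies it.
Countermodel: at the initial state u = -12, the precondition holds but the weakest precondition fails.
Answer: invalid


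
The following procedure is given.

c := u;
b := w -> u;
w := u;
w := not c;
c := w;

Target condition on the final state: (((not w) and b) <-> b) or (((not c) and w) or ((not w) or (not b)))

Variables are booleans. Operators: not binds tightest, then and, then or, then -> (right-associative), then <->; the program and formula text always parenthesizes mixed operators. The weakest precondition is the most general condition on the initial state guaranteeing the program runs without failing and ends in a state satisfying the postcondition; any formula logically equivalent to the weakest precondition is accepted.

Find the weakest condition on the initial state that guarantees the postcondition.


Working backward. After the program, the postcondition (((not w) and b) <-> b) or (((not c) and w) or ((not w) or (not b))) must hold; in canonical form it is (((not w) and b) <-> b) or ((not c) and w) or (not w) or (not b).
Before c := w: (((not w) and b) <-> b) or (not w) or (not b)
Before w := not c: ((c and b) <-> b) or c or (not b)
Before w := u: ((c and b) <-> b) or c or (not b)
Before b := w -> u: ((c and (w -> u)) <-> (w -> u)) or c or (not (w -> u))
Before c := u: ((u and (w -> u)) <-> (w -> u)) or u or (not (w -> u))
Answer: WP = ((u and (w -> u)) <-> (w -> u)) or u or (not (w -> u))


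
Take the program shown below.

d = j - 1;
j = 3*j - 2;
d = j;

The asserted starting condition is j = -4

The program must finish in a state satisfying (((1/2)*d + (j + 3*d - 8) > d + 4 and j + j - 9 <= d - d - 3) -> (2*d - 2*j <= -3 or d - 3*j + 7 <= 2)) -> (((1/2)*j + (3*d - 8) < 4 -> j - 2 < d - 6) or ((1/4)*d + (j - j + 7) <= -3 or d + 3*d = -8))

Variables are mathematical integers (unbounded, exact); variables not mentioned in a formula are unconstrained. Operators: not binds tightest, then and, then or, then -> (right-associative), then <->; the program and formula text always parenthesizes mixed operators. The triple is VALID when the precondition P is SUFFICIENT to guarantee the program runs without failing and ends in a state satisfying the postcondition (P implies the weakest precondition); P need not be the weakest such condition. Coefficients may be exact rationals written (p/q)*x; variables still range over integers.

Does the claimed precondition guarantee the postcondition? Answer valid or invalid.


Working backward. After the program, the postcondition (((1/2)*d + (j + 3*d - 8) > d + 4 and j + j - 9 <= d - d - 3) -> (2*d - 2*j <= -3 or d - 3*j + 7 <= 2)) -> (((1/2)*j + (3*d - 8) < 4 -> j - 2 < d - 6) or ((1/4)*d + (j - j + 7) <= -3 or d + 3*d = -8)) must hold; in canonical form it is (((5/2)*d + j > 12 and 2*j <= 6) -> (2*d <= 2*j - 3 or d <= 3*j - 5)) -> ((3*d + (1/2)*j < 12 -> j < d - 4) or (1/4)*d <= -10 or 4*d = -8).
Before d := j: (((7/2)*j > 12 and 2*j <= 6) -> 2*j >= 5) -> ((not ((7/2)*j < 12)) or (1/4)*j <= -10 or 4*j = -8)
Before j := 3*j - 2: (((21/2)*j > 19 and 6*j <= 10) -> 6*j >= 9) -> ((not ((21/2)*j < 19)) or (3/4)*j <= -19/2 or 12*j = 0)
Before d := j - 1: (((21/2)*j > 19 and 6*j <= 10) -> 6*j >= 9) -> ((not ((21/2)*j < 19)) or (3/4)*j <= -19/2 or 12*j = 0)
The weakest precondition is (((21/2)*j > 19 and 6*j <= 10) -> 6*j >= 9) -> ((not ((21/2)*j < 19)) or (3/4)*j <= -19/2 or 12*j = 0).
Check whether j = -4 implies it.
Countermodel: at the initial state j = -4, the precondition holds but the weakest precondition fails.
Answer: invalid


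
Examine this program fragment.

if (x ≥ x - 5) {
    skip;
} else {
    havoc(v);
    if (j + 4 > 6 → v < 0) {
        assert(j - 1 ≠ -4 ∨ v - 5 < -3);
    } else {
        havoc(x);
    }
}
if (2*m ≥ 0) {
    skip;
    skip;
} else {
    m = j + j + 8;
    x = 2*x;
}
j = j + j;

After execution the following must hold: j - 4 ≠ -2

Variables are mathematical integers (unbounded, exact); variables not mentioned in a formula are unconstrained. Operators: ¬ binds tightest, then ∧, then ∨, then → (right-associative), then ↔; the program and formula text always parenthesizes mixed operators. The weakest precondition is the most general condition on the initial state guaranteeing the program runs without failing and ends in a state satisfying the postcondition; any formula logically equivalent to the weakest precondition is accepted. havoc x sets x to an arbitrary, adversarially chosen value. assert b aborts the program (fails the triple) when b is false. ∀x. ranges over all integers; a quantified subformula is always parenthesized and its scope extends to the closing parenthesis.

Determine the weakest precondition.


Working backward. After the program, the postcondition j - 4 ≠ -2 must hold; in canonical form it is j ≠ 2.
Before j := j + j: 2*j ≠ 2
Then branch requires 2*j ≠ 2; else branch requires 2*j ≠ 2.
Before the if: (2*m ≥ 0 → 2*j ≠ 2) ∧ ((¬(2*m ≥ 0)) → 2*j ≠ 2)
Then branch requires (2*m ≥ 0 → 2*j ≠ 2) ∧ ((¬(2*m ≥ 0)) → 2*j ≠ 2); else branch requires ∀v_1. (((j > 2 → v_1 < 0) → ((j ≠ -3 ∨ v_1 < 2) ∧ (2*m ≥ 0 → 2*j ≠ 2) ∧ ((¬(2*m ≥ 0)) → 2*j ≠ 2))) ∧ ((¬(j > 2 → v_1 < 0)) → ((2*m ≥ 0 → 2*j ≠ 2) ∧ ((¬(2*m ≥ 0)) → 2*j ≠ 2)))).
Before the if: (2*m ≥ 0 → 2*j ≠ 2) ∧ ((¬(2*m ≥ 0)) → 2*j ≠ 2)
Answer: WP = (2*m ≥ 0 → 2*j ≠ 2) ∧ ((¬(2*m ≥ 0)) → 2*j ≠ 2)


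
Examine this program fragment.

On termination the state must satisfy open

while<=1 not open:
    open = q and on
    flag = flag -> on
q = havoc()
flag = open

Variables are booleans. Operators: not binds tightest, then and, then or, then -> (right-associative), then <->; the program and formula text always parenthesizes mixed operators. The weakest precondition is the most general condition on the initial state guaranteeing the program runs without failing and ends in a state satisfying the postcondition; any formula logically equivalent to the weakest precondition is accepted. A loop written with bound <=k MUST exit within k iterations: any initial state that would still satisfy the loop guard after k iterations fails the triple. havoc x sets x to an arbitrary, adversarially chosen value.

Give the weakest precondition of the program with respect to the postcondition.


Working backward. After the program, open must hold.
Before flag := open: open
Before havoc q: open
Before the loop (bound <=1), unroll the exhaustion recursion (WP_0 = exit-now case; WP_j = one more guarded iteration, up to j = 1):
  WP_0: open
  WP_1: (not open) -> (q and on)
So before the loop: (not open) -> (q and on)
Answer: WP = (not open) -> (q and on)


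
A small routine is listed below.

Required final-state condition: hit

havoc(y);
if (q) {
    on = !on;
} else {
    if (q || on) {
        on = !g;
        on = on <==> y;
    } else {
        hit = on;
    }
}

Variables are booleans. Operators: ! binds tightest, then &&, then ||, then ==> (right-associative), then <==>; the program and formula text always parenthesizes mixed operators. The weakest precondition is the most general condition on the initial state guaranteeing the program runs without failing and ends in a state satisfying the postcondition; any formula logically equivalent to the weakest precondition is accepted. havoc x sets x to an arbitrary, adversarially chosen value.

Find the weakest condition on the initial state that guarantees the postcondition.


Working backward. After the program, hit must hold.
Then branch requires hit; else branch requires ((q || on) ==> hit) && ((!(q || on)) ==> on).
Before the if: (q ==> hit) && ((!q) ==> (((q || on) ==> hit) && ((!(q || on)) ==> on)))
Before havoc y: (q ==> hit) && ((!q) ==> (((q || on) ==> hit) && ((!(q || on)) ==> on)))
Answer: WP = (q ==> hit) && ((!q) ==> (((q || on) ==> hit) && ((!(q || on)) ==> on)))


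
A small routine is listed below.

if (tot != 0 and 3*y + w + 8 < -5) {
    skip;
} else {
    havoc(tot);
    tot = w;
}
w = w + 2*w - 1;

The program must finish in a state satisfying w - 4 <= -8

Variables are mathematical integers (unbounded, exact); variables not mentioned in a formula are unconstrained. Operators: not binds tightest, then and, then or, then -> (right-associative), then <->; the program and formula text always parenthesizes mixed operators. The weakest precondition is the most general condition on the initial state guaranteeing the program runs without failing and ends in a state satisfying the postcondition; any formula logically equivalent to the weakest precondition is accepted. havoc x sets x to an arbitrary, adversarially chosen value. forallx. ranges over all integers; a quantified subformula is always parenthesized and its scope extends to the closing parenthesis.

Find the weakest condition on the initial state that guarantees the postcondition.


Working backward. After the program, the postcondition w - 4 <= -8 must hold; in canonical form it is w <= -4.
Before w := w + 2*w - 1: 3*w <= -3
Then branch requires 3*w <= -3; else branch requires 3*w <= -3.
Before the if: ((tot != 0 and w + 3*y < -13) -> 3*w <= -3) and ((not (tot != 0 and w + 3*y < -13)) -> 3*w <= -3)
Answer: WP = ((tot != 0 and w + 3*y < -13) -> 3*w <= -3) and ((not (tot != 0 and w + 3*y < -13)) -> 3*w <= -3)


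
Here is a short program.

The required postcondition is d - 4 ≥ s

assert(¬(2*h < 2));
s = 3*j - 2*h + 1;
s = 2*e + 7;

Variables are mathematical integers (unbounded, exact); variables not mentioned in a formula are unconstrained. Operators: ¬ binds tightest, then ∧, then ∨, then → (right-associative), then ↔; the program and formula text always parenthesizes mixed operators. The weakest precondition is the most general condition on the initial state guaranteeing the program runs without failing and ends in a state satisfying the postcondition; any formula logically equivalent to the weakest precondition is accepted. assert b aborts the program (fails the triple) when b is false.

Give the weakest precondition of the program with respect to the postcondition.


Working backward. After the program, the postcondition d - 4 ≥ s must hold; in canonical form it is d ≥ s + 4.
Before s := 2*e + 7: d ≥ 2*e + 11
Before s := 3*j - 2*h + 1: d ≥ 2*e + 11
Before assert ¬(2*h < 2): (¬(2*h < 2)) ∧ d ≥ 2*e + 11
Answer: WP = (¬(2*h < 2)) ∧ d ≥ 2*e + 11


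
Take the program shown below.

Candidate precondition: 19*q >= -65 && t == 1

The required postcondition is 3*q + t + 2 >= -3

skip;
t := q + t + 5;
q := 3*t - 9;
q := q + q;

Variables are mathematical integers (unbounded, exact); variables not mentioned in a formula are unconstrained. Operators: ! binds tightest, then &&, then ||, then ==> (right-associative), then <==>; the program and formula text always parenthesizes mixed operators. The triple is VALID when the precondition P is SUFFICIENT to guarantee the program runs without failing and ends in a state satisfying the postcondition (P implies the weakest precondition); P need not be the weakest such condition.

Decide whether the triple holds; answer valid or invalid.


Working backward. After the program, the postcondition 3*q + t + 2 >= -3 must hold; in canonical form it is 3*q + t >= -5.
Before q := q + q: 6*q + t >= -5
Before q := 3*t - 9: 19*t >= 49
Before t := q + t + 5: 19*q + 19*t >= -46
Before skip: 19*q + 19*t >= -46
The weakest precondition is 19*q + 19*t >= -46.
Check whether 19*q >= -65 && t == 1 implies it.
Every state satisfying the precondition satisfies the weakest precondition: the implication holds.
Answer: valid


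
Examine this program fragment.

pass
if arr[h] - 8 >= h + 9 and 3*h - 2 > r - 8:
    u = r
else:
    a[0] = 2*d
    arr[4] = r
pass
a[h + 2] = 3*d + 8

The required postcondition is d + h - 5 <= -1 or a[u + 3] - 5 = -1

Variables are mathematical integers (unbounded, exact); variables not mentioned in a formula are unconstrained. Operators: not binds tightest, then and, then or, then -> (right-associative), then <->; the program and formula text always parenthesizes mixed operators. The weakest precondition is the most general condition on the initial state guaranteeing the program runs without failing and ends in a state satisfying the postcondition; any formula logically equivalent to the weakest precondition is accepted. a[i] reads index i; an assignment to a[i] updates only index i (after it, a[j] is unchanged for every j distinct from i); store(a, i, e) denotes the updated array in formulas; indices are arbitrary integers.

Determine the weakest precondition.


Working backward. After the program, the postcondition d + h - 5 <= -1 or a[u + 3] - 5 = -1 must hold; in canonical form it is d + h <= 4 or a[u + 3] = 4.
Before a[h + 2] := 3*d + 8: d + h <= 4 or store(a, h + 2, 3*d + 8)[u + 3] = 4
Before skip: d + h <= 4 or store(a, h + 2, 3*d + 8)[u + 3] = 4
Then branch requires d + h <= 4 or store(a, h + 2, 3*d + 8)[r + 3] = 4; else branch requires d + h <= 4 or store(store(a, 0, 2*d), h + 2, 3*d + 8)[u + 3] = 4.
Before the if: ((arr[h] >= h + 17 and 3*h > r - 6) -> (d + h <= 4 or store(a, h + 2, 3*d + 8)[r + 3] = 4)) and ((not (arr[h] >= h + 17 and 3*h > r - 6)) -> (d + h <= 4 or store(store(a, 0, 2*d), h + 2, 3*d + 8)[u + 3] = 4))
Before skip: ((arr[h] >= h + 17 and 3*h > r - 6) -> (d + h <= 4 or store(a, h + 2, 3*d + 8)[r + 3] = 4)) and ((not (arr[h] >= h + 17 and 3*h > r - 6)) -> (d + h <= 4 or store(store(a, 0, 2*d), h + 2, 3*d + 8)[u + 3] = 4))
Answer: WP = ((arr[h] >= h + 17 and 3*h > r - 6) -> (d + h <= 4 or store(a, h + 2, 3*d + 8)[r + 3] = 4)) and ((not (arr[h] >= h + 17 and 3*h > r - 6)) -> (d + h <= 4 or store(store(a, 0, 2*d), h + 2, 3*d + 8)[u + 3] = 4))


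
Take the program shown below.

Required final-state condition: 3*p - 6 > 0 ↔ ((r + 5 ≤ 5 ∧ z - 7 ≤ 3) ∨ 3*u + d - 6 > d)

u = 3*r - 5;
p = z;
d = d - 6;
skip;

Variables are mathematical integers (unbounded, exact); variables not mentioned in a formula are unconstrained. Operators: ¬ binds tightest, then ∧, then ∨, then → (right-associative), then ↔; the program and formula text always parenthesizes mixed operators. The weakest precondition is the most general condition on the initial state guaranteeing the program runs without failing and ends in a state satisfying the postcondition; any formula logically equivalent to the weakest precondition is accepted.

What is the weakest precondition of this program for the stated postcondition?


Working backward. After the program, the postcondition 3*p - 6 > 0 ↔ ((r + 5 ≤ 5 ∧ z - 7 ≤ 3) ∨ 3*u + d - 6 > d) must hold; in canonical form it is 3*p > 6 ↔ ((r ≤ 0 ∧ z ≤ 10) ∨ 3*u > 6).
Before skip: 3*p > 6 ↔ ((r ≤ 0 ∧ z ≤ 10) ∨ 3*u > 6)
Before d := d - 6: 3*p > 6 ↔ ((r ≤ 0 ∧ z ≤ 10) ∨ 3*u > 6)
Before p := z: 3*z > 6 ↔ ((r ≤ 0 ∧ z ≤ 10) ∨ 3*u > 6)
Before u := 3*r - 5: 3*z > 6 ↔ ((r ≤ 0 ∧ z ≤ 10) ∨ 9*r > 21)
Answer: WP = 3*z > 6 ↔ ((r ≤ 0 ∧ z ≤ 10) ∨ 9*r > 21)
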